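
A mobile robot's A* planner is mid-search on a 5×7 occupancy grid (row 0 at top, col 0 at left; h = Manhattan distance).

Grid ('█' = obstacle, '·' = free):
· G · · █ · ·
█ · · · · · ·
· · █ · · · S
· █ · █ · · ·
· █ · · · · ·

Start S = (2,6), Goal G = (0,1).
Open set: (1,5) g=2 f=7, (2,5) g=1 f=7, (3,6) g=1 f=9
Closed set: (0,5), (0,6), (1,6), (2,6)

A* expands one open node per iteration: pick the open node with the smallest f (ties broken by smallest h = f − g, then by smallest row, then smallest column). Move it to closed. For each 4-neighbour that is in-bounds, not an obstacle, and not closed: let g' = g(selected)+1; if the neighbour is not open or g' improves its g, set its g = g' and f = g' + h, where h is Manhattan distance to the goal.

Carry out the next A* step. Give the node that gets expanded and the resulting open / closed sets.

step 1: expand (1,5) (f=7, h=5) → closed; open now [(1,4) g=3 f=7, (2,5) g=1 f=7, (3,6) g=1 f=9]

expanded=(1,5); open=[(1,4) g=3 f=7, (2,5) g=1 f=7, (3,6) g=1 f=9]; closed=[(0,5), (0,6), (1,5), (1,6), (2,6)]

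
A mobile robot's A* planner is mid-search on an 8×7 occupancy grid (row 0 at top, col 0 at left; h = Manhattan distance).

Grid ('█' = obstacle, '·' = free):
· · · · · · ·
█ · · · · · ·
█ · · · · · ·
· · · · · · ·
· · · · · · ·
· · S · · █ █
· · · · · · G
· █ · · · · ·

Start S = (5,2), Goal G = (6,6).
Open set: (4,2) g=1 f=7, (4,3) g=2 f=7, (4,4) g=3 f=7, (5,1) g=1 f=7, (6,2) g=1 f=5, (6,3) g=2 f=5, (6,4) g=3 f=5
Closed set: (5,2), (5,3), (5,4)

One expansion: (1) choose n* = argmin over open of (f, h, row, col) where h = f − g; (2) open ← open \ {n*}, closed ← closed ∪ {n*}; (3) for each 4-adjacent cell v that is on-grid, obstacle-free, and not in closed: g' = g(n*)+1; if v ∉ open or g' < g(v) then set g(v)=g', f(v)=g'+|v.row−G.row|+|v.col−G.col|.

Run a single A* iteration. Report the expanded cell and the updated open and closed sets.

expanded=(6,4); open=[(4,2) g=1 f=7, (4,3) g=2 f=7, (4,4) g=3 f=7, (5,1) g=1 f=7, (6,2) g=1 f=5, (6,3) g=2 f=5, (6,5) g=4 f=5, (7,4) g=4 f=7]; closed=[(5,2), (5,3), (5,4), (6,4)]

step 1: expand (6,4) (f=5, h=2) → closed; open now [(4,2) g=1 f=7, (4,3) g=2 f=7, (4,4) g=3 f=7, (5,1) g=1 f=7, (6,2) g=1 f=5, (6,3) g=2 f=5, (6,5) g=4 f=5, (7,4) g=4 f=7]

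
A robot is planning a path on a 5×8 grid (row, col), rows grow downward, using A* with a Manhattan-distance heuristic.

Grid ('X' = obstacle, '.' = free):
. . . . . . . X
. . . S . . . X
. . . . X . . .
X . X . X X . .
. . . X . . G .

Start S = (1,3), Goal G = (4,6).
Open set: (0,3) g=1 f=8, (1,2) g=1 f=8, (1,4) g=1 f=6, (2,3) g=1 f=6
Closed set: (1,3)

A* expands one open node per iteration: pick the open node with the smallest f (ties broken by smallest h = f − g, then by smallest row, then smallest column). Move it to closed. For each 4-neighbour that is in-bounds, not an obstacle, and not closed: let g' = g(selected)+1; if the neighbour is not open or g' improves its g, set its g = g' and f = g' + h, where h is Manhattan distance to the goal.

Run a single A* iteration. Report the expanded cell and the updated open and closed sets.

expanded=(1,4); open=[(0,3) g=1 f=8, (0,4) g=2 f=8, (1,2) g=1 f=8, (1,5) g=2 f=6, (2,3) g=1 f=6]; closed=[(1,3), (1,4)]

step 1: expand (1,4) (f=6, h=5) → closed; open now [(0,3) g=1 f=8, (0,4) g=2 f=8, (1,2) g=1 f=8, (1,5) g=2 f=6, (2,3) g=1 f=6]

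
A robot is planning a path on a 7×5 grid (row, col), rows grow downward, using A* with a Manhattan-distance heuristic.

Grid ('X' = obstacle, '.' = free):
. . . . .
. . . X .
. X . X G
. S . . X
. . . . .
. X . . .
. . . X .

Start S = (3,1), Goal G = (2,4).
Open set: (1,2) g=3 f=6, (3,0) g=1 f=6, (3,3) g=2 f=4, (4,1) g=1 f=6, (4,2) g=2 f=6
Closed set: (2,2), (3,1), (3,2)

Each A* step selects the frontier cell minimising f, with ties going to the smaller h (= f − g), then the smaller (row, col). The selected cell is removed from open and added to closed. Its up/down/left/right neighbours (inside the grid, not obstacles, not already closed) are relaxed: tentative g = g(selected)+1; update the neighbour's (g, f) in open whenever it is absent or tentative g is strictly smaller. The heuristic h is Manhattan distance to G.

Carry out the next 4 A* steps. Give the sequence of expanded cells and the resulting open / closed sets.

order=[(3,3) → (1,2) → (4,3) → (4,4)]; open=[(0,2) g=4 f=8, (1,1) g=4 f=8, (3,0) g=1 f=6, (4,1) g=1 f=6, (4,2) g=2 f=6, (5,3) g=4 f=8, (5,4) g=5 f=8]; closed=[(1,2), (2,2), (3,1), (3,2), (3,3), (4,3), (4,4)]

step 1: expand (3,3) (f=4, h=2) → closed; open now [(1,2) g=3 f=6, (3,0) g=1 f=6, (4,1) g=1 f=6, (4,2) g=2 f=6, (4,3) g=3 f=6]
step 2: expand (1,2) (f=6, h=3) → closed; open now [(0,2) g=4 f=8, (1,1) g=4 f=8, (3,0) g=1 f=6, (4,1) g=1 f=6, (4,2) g=2 f=6, (4,3) g=3 f=6]
step 3: expand (4,3) (f=6, h=3) → closed; open now [(0,2) g=4 f=8, (1,1) g=4 f=8, (3,0) g=1 f=6, (4,1) g=1 f=6, (4,2) g=2 f=6, (4,4) g=4 f=6, (5,3) g=4 f=8]
step 4: expand (4,4) (f=6, h=2) → closed; open now [(0,2) g=4 f=8, (1,1) g=4 f=8, (3,0) g=1 f=6, (4,1) g=1 f=6, (4,2) g=2 f=6, (5,3) g=4 f=8, (5,4) g=5 f=8]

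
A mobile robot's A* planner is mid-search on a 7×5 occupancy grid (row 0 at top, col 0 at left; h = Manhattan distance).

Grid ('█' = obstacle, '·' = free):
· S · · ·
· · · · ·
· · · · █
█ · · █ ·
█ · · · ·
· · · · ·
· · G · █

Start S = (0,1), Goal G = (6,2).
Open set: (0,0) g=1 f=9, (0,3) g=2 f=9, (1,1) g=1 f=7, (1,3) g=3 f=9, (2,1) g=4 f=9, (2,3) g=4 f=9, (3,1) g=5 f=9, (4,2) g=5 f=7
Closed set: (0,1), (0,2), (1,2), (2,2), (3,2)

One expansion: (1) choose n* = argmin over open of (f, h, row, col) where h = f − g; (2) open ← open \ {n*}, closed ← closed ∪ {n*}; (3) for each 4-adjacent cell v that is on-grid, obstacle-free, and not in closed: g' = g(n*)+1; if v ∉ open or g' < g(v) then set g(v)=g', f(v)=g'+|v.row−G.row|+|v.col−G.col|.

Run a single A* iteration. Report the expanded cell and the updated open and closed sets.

expanded=(4,2); open=[(0,0) g=1 f=9, (0,3) g=2 f=9, (1,1) g=1 f=7, (1,3) g=3 f=9, (2,1) g=4 f=9, (2,3) g=4 f=9, (3,1) g=5 f=9, (4,1) g=6 f=9, (4,3) g=6 f=9, (5,2) g=6 f=7]; closed=[(0,1), (0,2), (1,2), (2,2), (3,2), (4,2)]

step 1: expand (4,2) (f=7, h=2) → closed; open now [(0,0) g=1 f=9, (0,3) g=2 f=9, (1,1) g=1 f=7, (1,3) g=3 f=9, (2,1) g=4 f=9, (2,3) g=4 f=9, (3,1) g=5 f=9, (4,1) g=6 f=9, (4,3) g=6 f=9, (5,2) g=6 f=7]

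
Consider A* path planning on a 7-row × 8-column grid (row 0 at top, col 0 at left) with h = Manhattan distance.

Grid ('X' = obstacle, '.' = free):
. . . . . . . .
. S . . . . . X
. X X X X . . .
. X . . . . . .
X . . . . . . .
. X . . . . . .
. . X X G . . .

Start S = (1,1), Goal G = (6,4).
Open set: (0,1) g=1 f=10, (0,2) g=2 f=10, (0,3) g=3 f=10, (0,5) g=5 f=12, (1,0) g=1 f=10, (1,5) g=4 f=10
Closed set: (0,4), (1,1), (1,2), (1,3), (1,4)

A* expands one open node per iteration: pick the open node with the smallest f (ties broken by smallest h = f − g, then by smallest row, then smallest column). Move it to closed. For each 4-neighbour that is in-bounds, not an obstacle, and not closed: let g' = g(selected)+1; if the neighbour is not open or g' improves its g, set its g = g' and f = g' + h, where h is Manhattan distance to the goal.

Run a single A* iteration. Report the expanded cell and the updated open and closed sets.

expanded=(1,5); open=[(0,1) g=1 f=10, (0,2) g=2 f=10, (0,3) g=3 f=10, (0,5) g=5 f=12, (1,0) g=1 f=10, (1,6) g=5 f=12, (2,5) g=5 f=10]; closed=[(0,4), (1,1), (1,2), (1,3), (1,4), (1,5)]

step 1: expand (1,5) (f=10, h=6) → closed; open now [(0,1) g=1 f=10, (0,2) g=2 f=10, (0,3) g=3 f=10, (0,5) g=5 f=12, (1,0) g=1 f=10, (1,6) g=5 f=12, (2,5) g=5 f=10]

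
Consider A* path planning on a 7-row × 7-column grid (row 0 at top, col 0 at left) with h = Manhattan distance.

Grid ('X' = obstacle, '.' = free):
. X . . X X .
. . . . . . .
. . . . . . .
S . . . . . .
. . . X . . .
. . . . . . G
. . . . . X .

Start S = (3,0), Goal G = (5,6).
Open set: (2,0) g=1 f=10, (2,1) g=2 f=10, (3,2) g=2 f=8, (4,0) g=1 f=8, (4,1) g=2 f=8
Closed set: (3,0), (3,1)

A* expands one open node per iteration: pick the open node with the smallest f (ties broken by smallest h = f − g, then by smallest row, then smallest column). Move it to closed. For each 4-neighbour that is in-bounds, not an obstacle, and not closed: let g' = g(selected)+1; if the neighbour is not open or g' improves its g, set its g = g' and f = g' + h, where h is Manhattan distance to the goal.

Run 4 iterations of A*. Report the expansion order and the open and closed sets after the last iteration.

step 1: expand (3,2) (f=8, h=6) → closed; open now [(2,0) g=1 f=10, (2,1) g=2 f=10, (2,2) g=3 f=10, (3,3) g=3 f=8, (4,0) g=1 f=8, (4,1) g=2 f=8, (4,2) g=3 f=8]
step 2: expand (3,3) (f=8, h=5) → closed; open now [(2,0) g=1 f=10, (2,1) g=2 f=10, (2,2) g=3 f=10, (2,3) g=4 f=10, (3,4) g=4 f=8, (4,0) g=1 f=8, (4,1) g=2 f=8, (4,2) g=3 f=8]
step 3: expand (3,4) (f=8, h=4) → closed; open now [(2,0) g=1 f=10, (2,1) g=2 f=10, (2,2) g=3 f=10, (2,3) g=4 f=10, (2,4) g=5 f=10, (3,5) g=5 f=8, (4,0) g=1 f=8, (4,1) g=2 f=8, (4,2) g=3 f=8, (4,4) g=5 f=8]
step 4: expand (3,5) (f=8, h=3) → closed; open now [(2,0) g=1 f=10, (2,1) g=2 f=10, (2,2) g=3 f=10, (2,3) g=4 f=10, (2,4) g=5 f=10, (2,5) g=6 f=10, (3,6) g=6 f=8, (4,0) g=1 f=8, (4,1) g=2 f=8, (4,2) g=3 f=8, (4,4) g=5 f=8, (4,5) g=6 f=8]

order=[(3,2) → (3,3) → (3,4) → (3,5)]; open=[(2,0) g=1 f=10, (2,1) g=2 f=10, (2,2) g=3 f=10, (2,3) g=4 f=10, (2,4) g=5 f=10, (2,5) g=6 f=10, (3,6) g=6 f=8, (4,0) g=1 f=8, (4,1) g=2 f=8, (4,2) g=3 f=8, (4,4) g=5 f=8, (4,5) g=6 f=8]; closed=[(3,0), (3,1), (3,2), (3,3), (3,4), (3,5)]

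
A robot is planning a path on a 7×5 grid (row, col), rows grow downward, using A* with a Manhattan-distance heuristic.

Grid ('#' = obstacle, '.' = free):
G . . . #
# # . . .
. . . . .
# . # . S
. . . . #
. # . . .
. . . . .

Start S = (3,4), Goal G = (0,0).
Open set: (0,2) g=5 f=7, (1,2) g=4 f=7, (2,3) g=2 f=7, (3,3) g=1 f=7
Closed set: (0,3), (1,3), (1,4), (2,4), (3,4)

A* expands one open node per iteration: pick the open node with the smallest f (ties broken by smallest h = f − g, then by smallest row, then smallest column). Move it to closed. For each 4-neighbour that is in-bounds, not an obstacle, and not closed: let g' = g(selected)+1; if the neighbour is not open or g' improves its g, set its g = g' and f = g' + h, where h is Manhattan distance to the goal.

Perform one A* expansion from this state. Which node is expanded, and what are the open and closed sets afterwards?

step 1: expand (0,2) (f=7, h=2) → closed; open now [(0,1) g=6 f=7, (1,2) g=4 f=7, (2,3) g=2 f=7, (3,3) g=1 f=7]

expanded=(0,2); open=[(0,1) g=6 f=7, (1,2) g=4 f=7, (2,3) g=2 f=7, (3,3) g=1 f=7]; closed=[(0,2), (0,3), (1,3), (1,4), (2,4), (3,4)]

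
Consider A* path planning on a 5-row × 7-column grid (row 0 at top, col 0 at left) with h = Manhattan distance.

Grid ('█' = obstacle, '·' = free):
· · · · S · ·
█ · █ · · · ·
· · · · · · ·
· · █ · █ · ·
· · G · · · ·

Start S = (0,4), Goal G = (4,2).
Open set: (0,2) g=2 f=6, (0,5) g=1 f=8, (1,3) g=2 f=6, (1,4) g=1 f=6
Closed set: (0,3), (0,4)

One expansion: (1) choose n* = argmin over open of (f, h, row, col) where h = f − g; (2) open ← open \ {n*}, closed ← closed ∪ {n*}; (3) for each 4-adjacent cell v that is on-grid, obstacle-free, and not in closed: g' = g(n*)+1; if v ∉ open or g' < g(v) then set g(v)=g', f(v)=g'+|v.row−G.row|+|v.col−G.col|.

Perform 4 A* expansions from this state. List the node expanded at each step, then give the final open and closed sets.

order=[(0,2) → (1,3) → (2,3) → (2,2)]; open=[(0,1) g=3 f=8, (0,5) g=1 f=8, (1,4) g=1 f=6, (2,1) g=5 f=8, (2,4) g=4 f=8, (3,3) g=4 f=6]; closed=[(0,2), (0,3), (0,4), (1,3), (2,2), (2,3)]

step 1: expand (0,2) (f=6, h=4) → closed; open now [(0,1) g=3 f=8, (0,5) g=1 f=8, (1,3) g=2 f=6, (1,4) g=1 f=6]
step 2: expand (1,3) (f=6, h=4) → closed; open now [(0,1) g=3 f=8, (0,5) g=1 f=8, (1,4) g=1 f=6, (2,3) g=3 f=6]
step 3: expand (2,3) (f=6, h=3) → closed; open now [(0,1) g=3 f=8, (0,5) g=1 f=8, (1,4) g=1 f=6, (2,2) g=4 f=6, (2,4) g=4 f=8, (3,3) g=4 f=6]
step 4: expand (2,2) (f=6, h=2) → closed; open now [(0,1) g=3 f=8, (0,5) g=1 f=8, (1,4) g=1 f=6, (2,1) g=5 f=8, (2,4) g=4 f=8, (3,3) g=4 f=6]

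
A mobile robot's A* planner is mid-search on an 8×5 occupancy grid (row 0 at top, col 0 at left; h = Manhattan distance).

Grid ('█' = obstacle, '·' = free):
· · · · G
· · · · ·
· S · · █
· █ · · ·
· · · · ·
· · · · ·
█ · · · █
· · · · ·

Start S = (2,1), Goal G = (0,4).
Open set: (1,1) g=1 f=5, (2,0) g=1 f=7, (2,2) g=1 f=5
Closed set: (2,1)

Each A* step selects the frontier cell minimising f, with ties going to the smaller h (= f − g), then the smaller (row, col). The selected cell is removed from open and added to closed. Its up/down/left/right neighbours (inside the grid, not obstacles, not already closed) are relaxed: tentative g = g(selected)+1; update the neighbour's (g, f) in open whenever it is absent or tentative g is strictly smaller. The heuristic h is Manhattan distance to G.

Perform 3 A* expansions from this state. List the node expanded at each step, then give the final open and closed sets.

step 1: expand (1,1) (f=5, h=4) → closed; open now [(0,1) g=2 f=5, (1,0) g=2 f=7, (1,2) g=2 f=5, (2,0) g=1 f=7, (2,2) g=1 f=5]
step 2: expand (0,1) (f=5, h=3) → closed; open now [(0,0) g=3 f=7, (0,2) g=3 f=5, (1,0) g=2 f=7, (1,2) g=2 f=5, (2,0) g=1 f=7, (2,2) g=1 f=5]
step 3: expand (0,2) (f=5, h=2) → closed; open now [(0,0) g=3 f=7, (0,3) g=4 f=5, (1,0) g=2 f=7, (1,2) g=2 f=5, (2,0) g=1 f=7, (2,2) g=1 f=5]

order=[(1,1) → (0,1) → (0,2)]; open=[(0,0) g=3 f=7, (0,3) g=4 f=5, (1,0) g=2 f=7, (1,2) g=2 f=5, (2,0) g=1 f=7, (2,2) g=1 f=5]; closed=[(0,1), (0,2), (1,1), (2,1)]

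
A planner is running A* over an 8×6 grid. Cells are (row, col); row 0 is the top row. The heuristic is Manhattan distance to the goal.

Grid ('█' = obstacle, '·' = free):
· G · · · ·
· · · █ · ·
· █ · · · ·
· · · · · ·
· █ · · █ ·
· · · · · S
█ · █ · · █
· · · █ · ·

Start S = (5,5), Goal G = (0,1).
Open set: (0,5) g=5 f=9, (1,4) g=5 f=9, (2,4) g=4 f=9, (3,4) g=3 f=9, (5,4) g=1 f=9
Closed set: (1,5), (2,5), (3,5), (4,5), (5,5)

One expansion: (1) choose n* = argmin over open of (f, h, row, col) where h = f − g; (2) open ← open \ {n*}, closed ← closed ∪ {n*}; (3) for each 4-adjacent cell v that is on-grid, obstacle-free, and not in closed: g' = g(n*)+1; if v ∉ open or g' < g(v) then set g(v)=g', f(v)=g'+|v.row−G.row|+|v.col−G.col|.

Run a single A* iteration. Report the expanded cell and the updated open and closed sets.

step 1: expand (0,5) (f=9, h=4) → closed; open now [(0,4) g=6 f=9, (1,4) g=5 f=9, (2,4) g=4 f=9, (3,4) g=3 f=9, (5,4) g=1 f=9]

expanded=(0,5); open=[(0,4) g=6 f=9, (1,4) g=5 f=9, (2,4) g=4 f=9, (3,4) g=3 f=9, (5,4) g=1 f=9]; closed=[(0,5), (1,5), (2,5), (3,5), (4,5), (5,5)]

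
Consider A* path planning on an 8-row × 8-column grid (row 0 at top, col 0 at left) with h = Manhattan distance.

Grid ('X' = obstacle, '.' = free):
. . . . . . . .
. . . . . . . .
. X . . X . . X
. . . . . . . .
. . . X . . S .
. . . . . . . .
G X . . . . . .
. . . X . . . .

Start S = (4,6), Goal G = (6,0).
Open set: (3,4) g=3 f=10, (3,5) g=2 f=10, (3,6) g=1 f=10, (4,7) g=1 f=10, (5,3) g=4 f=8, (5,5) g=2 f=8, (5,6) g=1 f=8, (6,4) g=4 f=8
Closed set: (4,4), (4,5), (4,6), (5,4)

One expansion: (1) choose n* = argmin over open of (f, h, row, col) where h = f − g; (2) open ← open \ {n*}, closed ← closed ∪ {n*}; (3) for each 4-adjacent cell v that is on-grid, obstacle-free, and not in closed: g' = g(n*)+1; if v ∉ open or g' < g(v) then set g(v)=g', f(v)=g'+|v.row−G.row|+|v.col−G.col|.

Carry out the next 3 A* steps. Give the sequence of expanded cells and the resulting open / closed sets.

step 1: expand (5,3) (f=8, h=4) → closed; open now [(3,4) g=3 f=10, (3,5) g=2 f=10, (3,6) g=1 f=10, (4,7) g=1 f=10, (5,2) g=5 f=8, (5,5) g=2 f=8, (5,6) g=1 f=8, (6,3) g=5 f=8, (6,4) g=4 f=8]
step 2: expand (5,2) (f=8, h=3) → closed; open now [(3,4) g=3 f=10, (3,5) g=2 f=10, (3,6) g=1 f=10, (4,2) g=6 f=10, (4,7) g=1 f=10, (5,1) g=6 f=8, (5,5) g=2 f=8, (5,6) g=1 f=8, (6,2) g=6 f=8, (6,3) g=5 f=8, (6,4) g=4 f=8]
step 3: expand (5,1) (f=8, h=2) → closed; open now [(3,4) g=3 f=10, (3,5) g=2 f=10, (3,6) g=1 f=10, (4,1) g=7 f=10, (4,2) g=6 f=10, (4,7) g=1 f=10, (5,0) g=7 f=8, (5,5) g=2 f=8, (5,6) g=1 f=8, (6,2) g=6 f=8, (6,3) g=5 f=8, (6,4) g=4 f=8]

order=[(5,3) → (5,2) → (5,1)]; open=[(3,4) g=3 f=10, (3,5) g=2 f=10, (3,6) g=1 f=10, (4,1) g=7 f=10, (4,2) g=6 f=10, (4,7) g=1 f=10, (5,0) g=7 f=8, (5,5) g=2 f=8, (5,6) g=1 f=8, (6,2) g=6 f=8, (6,3) g=5 f=8, (6,4) g=4 f=8]; closed=[(4,4), (4,5), (4,6), (5,1), (5,2), (5,3), (5,4)]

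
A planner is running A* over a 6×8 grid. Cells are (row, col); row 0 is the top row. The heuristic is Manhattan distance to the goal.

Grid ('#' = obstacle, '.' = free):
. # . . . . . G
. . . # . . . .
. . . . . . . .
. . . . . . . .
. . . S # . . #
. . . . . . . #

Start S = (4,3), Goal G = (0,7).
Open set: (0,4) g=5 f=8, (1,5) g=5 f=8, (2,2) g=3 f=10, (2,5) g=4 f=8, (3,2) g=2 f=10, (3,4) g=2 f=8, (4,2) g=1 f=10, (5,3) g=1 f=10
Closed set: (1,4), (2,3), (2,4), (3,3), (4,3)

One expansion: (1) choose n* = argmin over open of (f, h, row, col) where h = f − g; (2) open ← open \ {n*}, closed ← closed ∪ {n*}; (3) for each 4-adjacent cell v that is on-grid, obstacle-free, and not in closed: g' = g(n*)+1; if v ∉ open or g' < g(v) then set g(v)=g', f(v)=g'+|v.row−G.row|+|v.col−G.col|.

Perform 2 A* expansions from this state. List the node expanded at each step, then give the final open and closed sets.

step 1: expand (0,4) (f=8, h=3) → closed; open now [(0,3) g=6 f=10, (0,5) g=6 f=8, (1,5) g=5 f=8, (2,2) g=3 f=10, (2,5) g=4 f=8, (3,2) g=2 f=10, (3,4) g=2 f=8, (4,2) g=1 f=10, (5,3) g=1 f=10]
step 2: expand (0,5) (f=8, h=2) → closed; open now [(0,3) g=6 f=10, (0,6) g=7 f=8, (1,5) g=5 f=8, (2,2) g=3 f=10, (2,5) g=4 f=8, (3,2) g=2 f=10, (3,4) g=2 f=8, (4,2) g=1 f=10, (5,3) g=1 f=10]

order=[(0,4) → (0,5)]; open=[(0,3) g=6 f=10, (0,6) g=7 f=8, (1,5) g=5 f=8, (2,2) g=3 f=10, (2,5) g=4 f=8, (3,2) g=2 f=10, (3,4) g=2 f=8, (4,2) g=1 f=10, (5,3) g=1 f=10]; closed=[(0,4), (0,5), (1,4), (2,3), (2,4), (3,3), (4,3)]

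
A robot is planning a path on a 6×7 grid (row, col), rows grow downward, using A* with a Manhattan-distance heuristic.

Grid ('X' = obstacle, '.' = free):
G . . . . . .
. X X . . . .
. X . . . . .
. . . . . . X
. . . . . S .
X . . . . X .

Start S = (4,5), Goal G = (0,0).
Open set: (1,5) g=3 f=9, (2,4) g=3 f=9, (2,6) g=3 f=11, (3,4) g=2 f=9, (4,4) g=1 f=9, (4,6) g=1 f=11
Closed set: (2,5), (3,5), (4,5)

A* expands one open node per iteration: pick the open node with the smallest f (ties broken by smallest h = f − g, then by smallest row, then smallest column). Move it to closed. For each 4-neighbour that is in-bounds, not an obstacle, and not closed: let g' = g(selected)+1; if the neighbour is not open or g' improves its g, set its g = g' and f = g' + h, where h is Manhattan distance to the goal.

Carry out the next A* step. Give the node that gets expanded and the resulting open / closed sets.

step 1: expand (1,5) (f=9, h=6) → closed; open now [(0,5) g=4 f=9, (1,4) g=4 f=9, (1,6) g=4 f=11, (2,4) g=3 f=9, (2,6) g=3 f=11, (3,4) g=2 f=9, (4,4) g=1 f=9, (4,6) g=1 f=11]

expanded=(1,5); open=[(0,5) g=4 f=9, (1,4) g=4 f=9, (1,6) g=4 f=11, (2,4) g=3 f=9, (2,6) g=3 f=11, (3,4) g=2 f=9, (4,4) g=1 f=9, (4,6) g=1 f=11]; closed=[(1,5), (2,5), (3,5), (4,5)]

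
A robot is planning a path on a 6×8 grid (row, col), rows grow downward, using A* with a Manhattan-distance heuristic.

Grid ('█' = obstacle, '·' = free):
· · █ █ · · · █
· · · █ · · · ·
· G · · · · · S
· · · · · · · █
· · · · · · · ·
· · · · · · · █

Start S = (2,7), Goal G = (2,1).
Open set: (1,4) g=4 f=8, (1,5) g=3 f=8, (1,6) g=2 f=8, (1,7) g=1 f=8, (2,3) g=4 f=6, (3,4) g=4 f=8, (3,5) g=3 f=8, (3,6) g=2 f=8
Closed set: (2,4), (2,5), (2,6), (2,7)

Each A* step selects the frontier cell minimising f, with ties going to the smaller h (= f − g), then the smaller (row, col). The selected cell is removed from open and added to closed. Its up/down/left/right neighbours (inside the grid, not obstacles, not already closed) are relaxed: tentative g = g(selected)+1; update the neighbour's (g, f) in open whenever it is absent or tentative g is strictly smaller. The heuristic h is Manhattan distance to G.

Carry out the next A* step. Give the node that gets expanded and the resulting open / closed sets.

expanded=(2,3); open=[(1,4) g=4 f=8, (1,5) g=3 f=8, (1,6) g=2 f=8, (1,7) g=1 f=8, (2,2) g=5 f=6, (3,3) g=5 f=8, (3,4) g=4 f=8, (3,5) g=3 f=8, (3,6) g=2 f=8]; closed=[(2,3), (2,4), (2,5), (2,6), (2,7)]

step 1: expand (2,3) (f=6, h=2) → closed; open now [(1,4) g=4 f=8, (1,5) g=3 f=8, (1,6) g=2 f=8, (1,7) g=1 f=8, (2,2) g=5 f=6, (3,3) g=5 f=8, (3,4) g=4 f=8, (3,5) g=3 f=8, (3,6) g=2 f=8]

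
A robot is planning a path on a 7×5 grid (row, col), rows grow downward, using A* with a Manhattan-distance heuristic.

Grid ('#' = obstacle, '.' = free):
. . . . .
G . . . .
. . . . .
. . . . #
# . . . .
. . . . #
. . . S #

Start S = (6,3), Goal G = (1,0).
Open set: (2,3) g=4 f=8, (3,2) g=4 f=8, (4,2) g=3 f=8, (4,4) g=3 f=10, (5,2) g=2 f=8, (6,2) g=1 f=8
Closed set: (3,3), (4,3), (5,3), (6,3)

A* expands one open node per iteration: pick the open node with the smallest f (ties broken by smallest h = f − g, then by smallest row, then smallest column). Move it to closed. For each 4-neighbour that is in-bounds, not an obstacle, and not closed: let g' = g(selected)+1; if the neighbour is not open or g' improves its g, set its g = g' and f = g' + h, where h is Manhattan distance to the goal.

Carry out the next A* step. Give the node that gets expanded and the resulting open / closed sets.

step 1: expand (2,3) (f=8, h=4) → closed; open now [(1,3) g=5 f=8, (2,2) g=5 f=8, (2,4) g=5 f=10, (3,2) g=4 f=8, (4,2) g=3 f=8, (4,4) g=3 f=10, (5,2) g=2 f=8, (6,2) g=1 f=8]

expanded=(2,3); open=[(1,3) g=5 f=8, (2,2) g=5 f=8, (2,4) g=5 f=10, (3,2) g=4 f=8, (4,2) g=3 f=8, (4,4) g=3 f=10, (5,2) g=2 f=8, (6,2) g=1 f=8]; closed=[(2,3), (3,3), (4,3), (5,3), (6,3)]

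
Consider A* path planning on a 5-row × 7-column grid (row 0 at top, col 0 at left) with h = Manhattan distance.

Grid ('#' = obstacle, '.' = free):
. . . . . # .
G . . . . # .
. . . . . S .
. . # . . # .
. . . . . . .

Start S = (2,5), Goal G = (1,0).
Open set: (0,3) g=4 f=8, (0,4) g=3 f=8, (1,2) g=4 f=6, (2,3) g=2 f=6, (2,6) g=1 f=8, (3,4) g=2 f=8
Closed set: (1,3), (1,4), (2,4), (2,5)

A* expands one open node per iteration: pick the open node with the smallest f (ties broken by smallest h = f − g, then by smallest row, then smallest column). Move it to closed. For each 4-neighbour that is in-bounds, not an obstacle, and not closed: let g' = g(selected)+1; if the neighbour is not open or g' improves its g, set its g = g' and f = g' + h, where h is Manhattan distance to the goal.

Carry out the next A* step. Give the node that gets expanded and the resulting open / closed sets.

step 1: expand (1,2) (f=6, h=2) → closed; open now [(0,2) g=5 f=8, (0,3) g=4 f=8, (0,4) g=3 f=8, (1,1) g=5 f=6, (2,2) g=5 f=8, (2,3) g=2 f=6, (2,6) g=1 f=8, (3,4) g=2 f=8]

expanded=(1,2); open=[(0,2) g=5 f=8, (0,3) g=4 f=8, (0,4) g=3 f=8, (1,1) g=5 f=6, (2,2) g=5 f=8, (2,3) g=2 f=6, (2,6) g=1 f=8, (3,4) g=2 f=8]; closed=[(1,2), (1,3), (1,4), (2,4), (2,5)]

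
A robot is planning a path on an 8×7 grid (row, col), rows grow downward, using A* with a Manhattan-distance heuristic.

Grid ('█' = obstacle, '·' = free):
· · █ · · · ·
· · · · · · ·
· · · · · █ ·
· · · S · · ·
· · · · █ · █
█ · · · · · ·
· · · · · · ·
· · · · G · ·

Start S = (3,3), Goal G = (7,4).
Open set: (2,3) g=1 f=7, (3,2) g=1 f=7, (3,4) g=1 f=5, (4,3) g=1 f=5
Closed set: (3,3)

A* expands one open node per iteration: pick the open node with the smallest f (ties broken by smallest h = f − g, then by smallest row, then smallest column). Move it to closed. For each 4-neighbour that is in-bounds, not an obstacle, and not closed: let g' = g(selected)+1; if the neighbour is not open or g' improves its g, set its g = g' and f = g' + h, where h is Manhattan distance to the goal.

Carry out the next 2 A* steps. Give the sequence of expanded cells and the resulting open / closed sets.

step 1: expand (3,4) (f=5, h=4) → closed; open now [(2,3) g=1 f=7, (2,4) g=2 f=7, (3,2) g=1 f=7, (3,5) g=2 f=7, (4,3) g=1 f=5]
step 2: expand (4,3) (f=5, h=4) → closed; open now [(2,3) g=1 f=7, (2,4) g=2 f=7, (3,2) g=1 f=7, (3,5) g=2 f=7, (4,2) g=2 f=7, (5,3) g=2 f=5]

order=[(3,4) → (4,3)]; open=[(2,3) g=1 f=7, (2,4) g=2 f=7, (3,2) g=1 f=7, (3,5) g=2 f=7, (4,2) g=2 f=7, (5,3) g=2 f=5]; closed=[(3,3), (3,4), (4,3)]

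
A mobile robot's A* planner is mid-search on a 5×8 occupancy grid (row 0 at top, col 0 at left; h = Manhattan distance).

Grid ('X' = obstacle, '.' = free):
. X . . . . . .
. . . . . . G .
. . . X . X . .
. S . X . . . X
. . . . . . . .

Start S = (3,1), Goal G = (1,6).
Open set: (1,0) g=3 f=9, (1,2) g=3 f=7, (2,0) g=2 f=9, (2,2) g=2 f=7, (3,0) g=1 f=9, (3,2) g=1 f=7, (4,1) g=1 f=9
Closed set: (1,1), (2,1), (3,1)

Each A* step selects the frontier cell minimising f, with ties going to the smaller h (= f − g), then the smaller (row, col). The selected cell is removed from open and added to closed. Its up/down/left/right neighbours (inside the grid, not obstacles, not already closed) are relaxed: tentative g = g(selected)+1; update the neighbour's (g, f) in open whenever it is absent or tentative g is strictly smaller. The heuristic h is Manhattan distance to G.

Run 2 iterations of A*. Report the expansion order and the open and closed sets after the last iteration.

order=[(1,2) → (1,3)]; open=[(0,2) g=4 f=9, (0,3) g=5 f=9, (1,0) g=3 f=9, (1,4) g=5 f=7, (2,0) g=2 f=9, (2,2) g=2 f=7, (3,0) g=1 f=9, (3,2) g=1 f=7, (4,1) g=1 f=9]; closed=[(1,1), (1,2), (1,3), (2,1), (3,1)]

step 1: expand (1,2) (f=7, h=4) → closed; open now [(0,2) g=4 f=9, (1,0) g=3 f=9, (1,3) g=4 f=7, (2,0) g=2 f=9, (2,2) g=2 f=7, (3,0) g=1 f=9, (3,2) g=1 f=7, (4,1) g=1 f=9]
step 2: expand (1,3) (f=7, h=3) → closed; open now [(0,2) g=4 f=9, (0,3) g=5 f=9, (1,0) g=3 f=9, (1,4) g=5 f=7, (2,0) g=2 f=9, (2,2) g=2 f=7, (3,0) g=1 f=9, (3,2) g=1 f=7, (4,1) g=1 f=9]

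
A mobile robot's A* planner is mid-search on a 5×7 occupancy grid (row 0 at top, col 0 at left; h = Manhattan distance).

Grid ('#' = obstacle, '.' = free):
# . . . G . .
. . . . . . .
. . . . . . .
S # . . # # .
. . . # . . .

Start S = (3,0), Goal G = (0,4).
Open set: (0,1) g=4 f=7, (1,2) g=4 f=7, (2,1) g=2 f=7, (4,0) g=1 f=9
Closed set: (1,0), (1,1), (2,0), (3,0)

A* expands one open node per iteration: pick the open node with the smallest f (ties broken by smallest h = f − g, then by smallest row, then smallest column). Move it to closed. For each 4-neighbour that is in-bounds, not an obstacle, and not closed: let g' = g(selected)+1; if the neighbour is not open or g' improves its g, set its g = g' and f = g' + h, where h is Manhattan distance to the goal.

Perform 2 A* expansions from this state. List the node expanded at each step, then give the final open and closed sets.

step 1: expand (0,1) (f=7, h=3) → closed; open now [(0,2) g=5 f=7, (1,2) g=4 f=7, (2,1) g=2 f=7, (4,0) g=1 f=9]
step 2: expand (0,2) (f=7, h=2) → closed; open now [(0,3) g=6 f=7, (1,2) g=4 f=7, (2,1) g=2 f=7, (4,0) g=1 f=9]

order=[(0,1) → (0,2)]; open=[(0,3) g=6 f=7, (1,2) g=4 f=7, (2,1) g=2 f=7, (4,0) g=1 f=9]; closed=[(0,1), (0,2), (1,0), (1,1), (2,0), (3,0)]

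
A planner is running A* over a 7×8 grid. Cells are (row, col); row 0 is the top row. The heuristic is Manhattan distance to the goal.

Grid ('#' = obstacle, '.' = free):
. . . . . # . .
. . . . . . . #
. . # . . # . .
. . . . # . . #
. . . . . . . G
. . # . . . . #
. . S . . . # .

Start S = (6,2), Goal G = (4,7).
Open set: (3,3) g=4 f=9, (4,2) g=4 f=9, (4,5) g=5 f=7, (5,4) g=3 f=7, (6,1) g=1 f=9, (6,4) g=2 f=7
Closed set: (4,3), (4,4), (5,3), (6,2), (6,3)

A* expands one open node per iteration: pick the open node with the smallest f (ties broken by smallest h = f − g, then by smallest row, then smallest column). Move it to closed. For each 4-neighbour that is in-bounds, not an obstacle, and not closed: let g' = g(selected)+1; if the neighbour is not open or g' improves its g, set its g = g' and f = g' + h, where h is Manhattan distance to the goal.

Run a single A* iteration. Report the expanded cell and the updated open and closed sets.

step 1: expand (4,5) (f=7, h=2) → closed; open now [(3,3) g=4 f=9, (3,5) g=6 f=9, (4,2) g=4 f=9, (4,6) g=6 f=7, (5,4) g=3 f=7, (5,5) g=6 f=9, (6,1) g=1 f=9, (6,4) g=2 f=7]

expanded=(4,5); open=[(3,3) g=4 f=9, (3,5) g=6 f=9, (4,2) g=4 f=9, (4,6) g=6 f=7, (5,4) g=3 f=7, (5,5) g=6 f=9, (6,1) g=1 f=9, (6,4) g=2 f=7]; closed=[(4,3), (4,4), (4,5), (5,3), (6,2), (6,3)]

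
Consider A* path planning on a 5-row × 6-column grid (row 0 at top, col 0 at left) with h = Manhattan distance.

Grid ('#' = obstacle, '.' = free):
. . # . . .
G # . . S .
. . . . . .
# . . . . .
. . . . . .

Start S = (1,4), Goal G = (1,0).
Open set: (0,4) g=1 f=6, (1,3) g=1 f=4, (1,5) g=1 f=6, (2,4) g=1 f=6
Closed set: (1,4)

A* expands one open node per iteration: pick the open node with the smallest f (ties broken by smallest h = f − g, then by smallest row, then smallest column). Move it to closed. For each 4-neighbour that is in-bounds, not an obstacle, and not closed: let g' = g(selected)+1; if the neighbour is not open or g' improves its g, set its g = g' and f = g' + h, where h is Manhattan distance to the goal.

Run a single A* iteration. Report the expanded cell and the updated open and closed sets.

expanded=(1,3); open=[(0,3) g=2 f=6, (0,4) g=1 f=6, (1,2) g=2 f=4, (1,5) g=1 f=6, (2,3) g=2 f=6, (2,4) g=1 f=6]; closed=[(1,3), (1,4)]

step 1: expand (1,3) (f=4, h=3) → closed; open now [(0,3) g=2 f=6, (0,4) g=1 f=6, (1,2) g=2 f=4, (1,5) g=1 f=6, (2,3) g=2 f=6, (2,4) g=1 f=6]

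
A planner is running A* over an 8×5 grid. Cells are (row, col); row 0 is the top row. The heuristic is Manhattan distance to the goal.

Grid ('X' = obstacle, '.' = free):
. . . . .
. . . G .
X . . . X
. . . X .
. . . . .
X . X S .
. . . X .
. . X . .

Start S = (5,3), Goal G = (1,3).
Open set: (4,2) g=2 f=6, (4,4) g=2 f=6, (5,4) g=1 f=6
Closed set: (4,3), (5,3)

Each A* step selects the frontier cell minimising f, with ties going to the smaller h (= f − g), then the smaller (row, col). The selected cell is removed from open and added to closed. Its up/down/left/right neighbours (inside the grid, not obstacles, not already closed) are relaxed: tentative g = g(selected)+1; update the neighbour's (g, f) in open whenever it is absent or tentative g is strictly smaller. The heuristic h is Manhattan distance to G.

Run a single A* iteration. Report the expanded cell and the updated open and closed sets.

step 1: expand (4,2) (f=6, h=4) → closed; open now [(3,2) g=3 f=6, (4,1) g=3 f=8, (4,4) g=2 f=6, (5,4) g=1 f=6]

expanded=(4,2); open=[(3,2) g=3 f=6, (4,1) g=3 f=8, (4,4) g=2 f=6, (5,4) g=1 f=6]; closed=[(4,2), (4,3), (5,3)]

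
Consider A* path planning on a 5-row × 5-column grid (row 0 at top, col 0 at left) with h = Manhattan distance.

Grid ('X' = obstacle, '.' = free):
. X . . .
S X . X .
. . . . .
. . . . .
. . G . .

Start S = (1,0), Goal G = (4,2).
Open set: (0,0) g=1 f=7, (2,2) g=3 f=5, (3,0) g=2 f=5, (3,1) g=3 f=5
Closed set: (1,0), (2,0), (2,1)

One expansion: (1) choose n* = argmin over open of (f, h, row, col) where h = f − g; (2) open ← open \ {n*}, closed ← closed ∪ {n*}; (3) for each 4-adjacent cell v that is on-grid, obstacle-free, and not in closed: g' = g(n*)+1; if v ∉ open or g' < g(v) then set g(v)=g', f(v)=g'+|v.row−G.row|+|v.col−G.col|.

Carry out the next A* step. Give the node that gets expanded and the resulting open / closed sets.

expanded=(2,2); open=[(0,0) g=1 f=7, (1,2) g=4 f=7, (2,3) g=4 f=7, (3,0) g=2 f=5, (3,1) g=3 f=5, (3,2) g=4 f=5]; closed=[(1,0), (2,0), (2,1), (2,2)]

step 1: expand (2,2) (f=5, h=2) → closed; open now [(0,0) g=1 f=7, (1,2) g=4 f=7, (2,3) g=4 f=7, (3,0) g=2 f=5, (3,1) g=3 f=5, (3,2) g=4 f=5]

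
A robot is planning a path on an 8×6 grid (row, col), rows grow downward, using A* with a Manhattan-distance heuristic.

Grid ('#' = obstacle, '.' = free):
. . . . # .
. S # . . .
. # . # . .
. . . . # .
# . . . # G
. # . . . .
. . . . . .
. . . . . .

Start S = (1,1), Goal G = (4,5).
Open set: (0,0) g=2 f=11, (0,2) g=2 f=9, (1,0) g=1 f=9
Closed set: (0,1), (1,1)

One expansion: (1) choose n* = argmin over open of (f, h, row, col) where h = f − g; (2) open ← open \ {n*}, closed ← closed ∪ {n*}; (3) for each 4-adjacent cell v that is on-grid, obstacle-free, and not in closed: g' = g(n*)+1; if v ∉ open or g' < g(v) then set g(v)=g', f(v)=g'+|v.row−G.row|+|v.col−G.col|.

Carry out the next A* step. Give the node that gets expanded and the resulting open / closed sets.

expanded=(0,2); open=[(0,0) g=2 f=11, (0,3) g=3 f=9, (1,0) g=1 f=9]; closed=[(0,1), (0,2), (1,1)]

step 1: expand (0,2) (f=9, h=7) → closed; open now [(0,0) g=2 f=11, (0,3) g=3 f=9, (1,0) g=1 f=9]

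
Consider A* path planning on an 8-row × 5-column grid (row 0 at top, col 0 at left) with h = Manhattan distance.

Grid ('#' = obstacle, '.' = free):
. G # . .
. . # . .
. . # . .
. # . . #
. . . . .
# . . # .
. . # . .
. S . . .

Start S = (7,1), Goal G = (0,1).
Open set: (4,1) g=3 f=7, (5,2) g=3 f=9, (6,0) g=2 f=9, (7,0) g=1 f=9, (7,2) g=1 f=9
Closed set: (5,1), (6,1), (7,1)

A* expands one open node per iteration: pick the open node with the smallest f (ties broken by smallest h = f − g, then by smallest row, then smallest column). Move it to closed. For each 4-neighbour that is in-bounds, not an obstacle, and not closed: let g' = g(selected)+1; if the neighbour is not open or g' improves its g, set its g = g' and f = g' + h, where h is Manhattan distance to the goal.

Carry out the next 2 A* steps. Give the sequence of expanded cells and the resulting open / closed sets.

step 1: expand (4,1) (f=7, h=4) → closed; open now [(4,0) g=4 f=9, (4,2) g=4 f=9, (5,2) g=3 f=9, (6,0) g=2 f=9, (7,0) g=1 f=9, (7,2) g=1 f=9]
step 2: expand (4,0) (f=9, h=5) → closed; open now [(3,0) g=5 f=9, (4,2) g=4 f=9, (5,2) g=3 f=9, (6,0) g=2 f=9, (7,0) g=1 f=9, (7,2) g=1 f=9]

order=[(4,1) → (4,0)]; open=[(3,0) g=5 f=9, (4,2) g=4 f=9, (5,2) g=3 f=9, (6,0) g=2 f=9, (7,0) g=1 f=9, (7,2) g=1 f=9]; closed=[(4,0), (4,1), (5,1), (6,1), (7,1)]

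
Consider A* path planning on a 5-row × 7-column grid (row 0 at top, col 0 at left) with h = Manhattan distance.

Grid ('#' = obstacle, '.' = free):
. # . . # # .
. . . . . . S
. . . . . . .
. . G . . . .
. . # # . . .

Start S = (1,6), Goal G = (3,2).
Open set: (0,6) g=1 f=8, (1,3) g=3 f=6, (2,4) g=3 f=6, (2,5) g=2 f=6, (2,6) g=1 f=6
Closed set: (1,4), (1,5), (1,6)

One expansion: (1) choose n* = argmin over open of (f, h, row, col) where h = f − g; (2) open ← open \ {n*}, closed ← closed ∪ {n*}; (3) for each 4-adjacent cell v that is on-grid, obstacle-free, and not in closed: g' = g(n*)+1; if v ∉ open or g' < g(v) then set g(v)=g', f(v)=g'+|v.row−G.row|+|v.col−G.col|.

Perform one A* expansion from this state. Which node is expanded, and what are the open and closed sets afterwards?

expanded=(1,3); open=[(0,3) g=4 f=8, (0,6) g=1 f=8, (1,2) g=4 f=6, (2,3) g=4 f=6, (2,4) g=3 f=6, (2,5) g=2 f=6, (2,6) g=1 f=6]; closed=[(1,3), (1,4), (1,5), (1,6)]

step 1: expand (1,3) (f=6, h=3) → closed; open now [(0,3) g=4 f=8, (0,6) g=1 f=8, (1,2) g=4 f=6, (2,3) g=4 f=6, (2,4) g=3 f=6, (2,5) g=2 f=6, (2,6) g=1 f=6]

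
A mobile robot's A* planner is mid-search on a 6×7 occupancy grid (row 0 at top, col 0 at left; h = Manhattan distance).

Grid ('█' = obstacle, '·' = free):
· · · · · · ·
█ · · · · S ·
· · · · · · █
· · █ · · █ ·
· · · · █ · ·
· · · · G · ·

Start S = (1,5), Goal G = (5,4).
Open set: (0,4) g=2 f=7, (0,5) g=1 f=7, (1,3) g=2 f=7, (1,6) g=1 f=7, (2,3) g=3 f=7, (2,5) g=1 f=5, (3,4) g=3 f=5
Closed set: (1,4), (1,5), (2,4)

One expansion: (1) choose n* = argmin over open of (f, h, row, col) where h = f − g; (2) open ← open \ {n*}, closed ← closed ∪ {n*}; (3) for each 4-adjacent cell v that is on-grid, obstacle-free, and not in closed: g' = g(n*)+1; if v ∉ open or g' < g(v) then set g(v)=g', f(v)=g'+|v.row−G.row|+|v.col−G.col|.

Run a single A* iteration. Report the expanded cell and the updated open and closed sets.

step 1: expand (3,4) (f=5, h=2) → closed; open now [(0,4) g=2 f=7, (0,5) g=1 f=7, (1,3) g=2 f=7, (1,6) g=1 f=7, (2,3) g=3 f=7, (2,5) g=1 f=5, (3,3) g=4 f=7]

expanded=(3,4); open=[(0,4) g=2 f=7, (0,5) g=1 f=7, (1,3) g=2 f=7, (1,6) g=1 f=7, (2,3) g=3 f=7, (2,5) g=1 f=5, (3,3) g=4 f=7]; closed=[(1,4), (1,5), (2,4), (3,4)]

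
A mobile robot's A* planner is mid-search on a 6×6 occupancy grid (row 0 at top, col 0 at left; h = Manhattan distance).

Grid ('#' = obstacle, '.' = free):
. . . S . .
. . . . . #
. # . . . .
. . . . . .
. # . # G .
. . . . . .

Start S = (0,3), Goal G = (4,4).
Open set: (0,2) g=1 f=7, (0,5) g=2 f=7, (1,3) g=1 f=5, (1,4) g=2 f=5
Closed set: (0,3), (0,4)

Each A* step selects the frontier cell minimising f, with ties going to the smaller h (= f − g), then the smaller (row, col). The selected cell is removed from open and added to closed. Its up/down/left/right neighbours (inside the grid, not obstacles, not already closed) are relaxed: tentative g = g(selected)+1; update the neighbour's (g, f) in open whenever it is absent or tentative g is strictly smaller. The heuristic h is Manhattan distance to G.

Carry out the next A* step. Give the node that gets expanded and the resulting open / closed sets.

step 1: expand (1,4) (f=5, h=3) → closed; open now [(0,2) g=1 f=7, (0,5) g=2 f=7, (1,3) g=1 f=5, (2,4) g=3 f=5]

expanded=(1,4); open=[(0,2) g=1 f=7, (0,5) g=2 f=7, (1,3) g=1 f=5, (2,4) g=3 f=5]; closed=[(0,3), (0,4), (1,4)]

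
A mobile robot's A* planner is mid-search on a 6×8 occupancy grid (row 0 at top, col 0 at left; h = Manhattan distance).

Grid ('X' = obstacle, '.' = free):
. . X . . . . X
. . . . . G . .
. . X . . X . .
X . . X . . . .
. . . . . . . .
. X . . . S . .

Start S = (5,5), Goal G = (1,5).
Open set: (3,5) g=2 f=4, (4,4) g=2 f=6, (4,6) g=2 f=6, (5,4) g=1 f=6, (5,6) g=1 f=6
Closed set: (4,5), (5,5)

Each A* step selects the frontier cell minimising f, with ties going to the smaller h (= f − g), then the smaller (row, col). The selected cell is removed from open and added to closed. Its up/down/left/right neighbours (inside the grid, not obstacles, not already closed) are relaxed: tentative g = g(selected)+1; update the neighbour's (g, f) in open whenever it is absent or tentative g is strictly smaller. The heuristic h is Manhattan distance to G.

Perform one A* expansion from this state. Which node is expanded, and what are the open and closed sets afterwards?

step 1: expand (3,5) (f=4, h=2) → closed; open now [(3,4) g=3 f=6, (3,6) g=3 f=6, (4,4) g=2 f=6, (4,6) g=2 f=6, (5,4) g=1 f=6, (5,6) g=1 f=6]

expanded=(3,5); open=[(3,4) g=3 f=6, (3,6) g=3 f=6, (4,4) g=2 f=6, (4,6) g=2 f=6, (5,4) g=1 f=6, (5,6) g=1 f=6]; closed=[(3,5), (4,5), (5,5)]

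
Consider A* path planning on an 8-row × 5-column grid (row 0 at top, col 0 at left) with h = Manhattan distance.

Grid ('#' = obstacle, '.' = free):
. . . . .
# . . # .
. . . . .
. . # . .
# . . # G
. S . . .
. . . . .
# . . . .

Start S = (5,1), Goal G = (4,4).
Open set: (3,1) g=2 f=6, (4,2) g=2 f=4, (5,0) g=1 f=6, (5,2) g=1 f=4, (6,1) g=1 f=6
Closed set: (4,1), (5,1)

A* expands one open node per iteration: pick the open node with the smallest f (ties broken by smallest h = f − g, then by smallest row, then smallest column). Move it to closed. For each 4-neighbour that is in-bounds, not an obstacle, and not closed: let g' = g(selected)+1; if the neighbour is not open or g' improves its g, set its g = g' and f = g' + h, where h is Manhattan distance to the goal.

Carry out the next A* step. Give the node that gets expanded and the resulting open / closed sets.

expanded=(4,2); open=[(3,1) g=2 f=6, (5,0) g=1 f=6, (5,2) g=1 f=4, (6,1) g=1 f=6]; closed=[(4,1), (4,2), (5,1)]

step 1: expand (4,2) (f=4, h=2) → closed; open now [(3,1) g=2 f=6, (5,0) g=1 f=6, (5,2) g=1 f=4, (6,1) g=1 f=6]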